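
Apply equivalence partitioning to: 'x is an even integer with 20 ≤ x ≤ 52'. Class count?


Constraint: even integers in [20, 52]
Class 1: x < 20 — out-of-range invalid
Class 2: x in [20,52] but odd — wrong type invalid
Class 3: x in [20,52] and even — valid
Class 4: x > 52 — out-of-range invalid
Total equivalence classes: 4

4 equivalence classes


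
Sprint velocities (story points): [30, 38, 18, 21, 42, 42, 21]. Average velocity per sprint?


Formula: Avg velocity = Total points / Number of sprints
Points: [30, 38, 18, 21, 42, 42, 21]
Sum = 30 + 38 + 18 + 21 + 42 + 42 + 21 = 212
Avg velocity = 212 / 7 = 30.29 points/sprint

30.29 points/sprint


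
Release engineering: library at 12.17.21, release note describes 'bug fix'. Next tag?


Current: 12.17.21
Change category: 'bug fix' → patch bump
SemVer rule: patch bump → increment PATCH (MAJOR and MINOR unchanged)
New: 12.17.22

12.17.22


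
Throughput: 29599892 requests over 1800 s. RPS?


Formula: throughput = requests / seconds
throughput = 29599892 / 1800
throughput = 16444.38 requests/second

16444.38 requests/second


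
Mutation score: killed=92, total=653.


Mutation score = killed / total * 100
Mutation score = 92 / 653 * 100
Mutation score = 14.09%

14.09%


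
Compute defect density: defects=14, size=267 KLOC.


Defect density = defects / KLOC
Defect density = 14 / 267
Defect density = 0.052 defects/KLOC

0.052 defects/KLOC


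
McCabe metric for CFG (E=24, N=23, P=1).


Formula: V(G) = E - N + 2P
V(G) = 24 - 23 + 2*1
V(G) = 1 + 2
V(G) = 3

3


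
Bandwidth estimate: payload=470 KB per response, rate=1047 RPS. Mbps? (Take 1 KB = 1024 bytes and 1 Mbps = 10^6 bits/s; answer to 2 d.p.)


Formula: Mbps = payload_bytes * RPS * 8 / 1e6
Payload per request = 470 KB = 470 * 1024 = 481280 bytes
Total bytes/sec = 481280 * 1047 = 503900160
Total bits/sec = 503900160 * 8 = 4031201280
Mbps = 4031201280 / 1e6 = 4031.2

4031.2 Mbps


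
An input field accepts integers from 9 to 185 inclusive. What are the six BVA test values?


Range: [9, 185]
Boundaries: just below min, min, min+1, max-1, max, just above max
Values: [8, 9, 10, 184, 185, 186]

[8, 9, 10, 184, 185, 186]


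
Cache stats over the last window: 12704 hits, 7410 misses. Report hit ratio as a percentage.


Formula: hit rate = hits / (hits + misses) * 100
hit rate = 12704 / (12704 + 7410) * 100
hit rate = 12704 / 20114 * 100
hit rate = 63.16%

63.16%


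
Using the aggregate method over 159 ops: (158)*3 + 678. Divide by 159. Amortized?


Formula: Amortized cost = Total cost / Operations
Total cost = (158 * 3) + (1 * 678)
Total cost = 474 + 678 = 1152
Amortized = 1152 / 159 = 7.2453

7.2453


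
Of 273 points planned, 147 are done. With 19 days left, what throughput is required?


Formula: Required rate = Remaining points / Days left
Remaining = 273 - 147 = 126 points
Required rate = 126 / 19 = 6.63 points/day

6.63 points/day


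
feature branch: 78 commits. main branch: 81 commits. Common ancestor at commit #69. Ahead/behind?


Common ancestor: commit #69
feature commits after divergence: 78 - 69 = 9
main commits after divergence: 81 - 69 = 12
feature is 9 commits ahead of main
main is 12 commits ahead of feature

feature ahead: 9, main ahead: 12


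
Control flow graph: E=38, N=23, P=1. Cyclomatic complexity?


Formula: V(G) = E - N + 2P
V(G) = 38 - 23 + 2*1
V(G) = 15 + 2
V(G) = 17

17


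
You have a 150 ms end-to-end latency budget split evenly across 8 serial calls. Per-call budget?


Formula: per_stage = total_budget / stages
per_stage = 150 / 8
per_stage = 18.75 ms

18.75 ms


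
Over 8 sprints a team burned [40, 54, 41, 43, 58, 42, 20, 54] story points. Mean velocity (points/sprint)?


Formula: Avg velocity = Total points / Number of sprints
Points: [40, 54, 41, 43, 58, 42, 20, 54]
Sum = 40 + 54 + 41 + 43 + 58 + 42 + 20 + 54 = 352
Avg velocity = 352 / 8 = 44.0 points/sprint

44.0 points/sprint


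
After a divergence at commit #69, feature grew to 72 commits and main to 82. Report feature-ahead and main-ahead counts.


Common ancestor: commit #69
feature commits after divergence: 72 - 69 = 3
main commits after divergence: 82 - 69 = 13
feature is 3 commits ahead of main
main is 13 commits ahead of feature

feature ahead: 3, main ahead: 13


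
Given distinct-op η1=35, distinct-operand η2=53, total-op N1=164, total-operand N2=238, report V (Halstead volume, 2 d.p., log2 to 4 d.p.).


Formula: V = N * log2(η), where N = N1 + N2 and η = η1 + η2
η = 35 + 53 = 88
N = 164 + 238 = 402
log2(88) ≈ 6.4594
V = 402 * 6.4594 = 2596.68

2596.68


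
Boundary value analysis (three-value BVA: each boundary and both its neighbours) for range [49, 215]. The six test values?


Range: [49, 215]
Boundaries: just below min, min, min+1, max-1, max, just above max
Values: [48, 49, 50, 214, 215, 216]

[48, 49, 50, 214, 215, 216]


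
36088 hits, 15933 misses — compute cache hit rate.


Formula: hit rate = hits / (hits + misses) * 100
hit rate = 36088 / (36088 + 15933) * 100
hit rate = 36088 / 52021 * 100
hit rate = 69.37%

69.37%


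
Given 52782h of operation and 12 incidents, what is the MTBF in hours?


Formula: MTBF = Total operating time / Number of failures
MTBF = 52782 / 12
MTBF = 4398.5 hours

4398.5 hours


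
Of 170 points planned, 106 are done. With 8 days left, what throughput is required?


Formula: Required rate = Remaining points / Days left
Remaining = 170 - 106 = 64 points
Required rate = 64 / 8 = 8.0 points/day

8.0 points/day


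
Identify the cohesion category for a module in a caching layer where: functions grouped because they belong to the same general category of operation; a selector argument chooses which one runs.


Reasoning: Grouped by category of activity, not by data or sequence
Type: Logical cohesion

Logical cohesion


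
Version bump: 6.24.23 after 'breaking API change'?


Current: 6.24.23
Change category: 'breaking API change' → major bump
SemVer rule: major bump → increment MAJOR, reset MINOR and PATCH to 0
New: 7.0.0

7.0.0


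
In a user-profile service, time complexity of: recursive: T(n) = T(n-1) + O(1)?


Reasoning: linear recursion with constant work per frame
Complexity: O(n)

O(n)


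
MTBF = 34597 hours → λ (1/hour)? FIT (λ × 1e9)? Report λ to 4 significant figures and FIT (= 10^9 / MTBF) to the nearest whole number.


Formula: λ = 1 / MTBF; FIT = λ × 1e9 = 1e9 / MTBF
λ = 1 / 34597 ≈ 2.890e-05 failures/hour
FIT = 1e9 / 34597 ≈ 28904 failures per 1e9 hours (nearest whole number)

λ = 2.890e-05 /h, FIT = 28904


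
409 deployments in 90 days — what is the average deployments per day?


Formula: deployments per day = releases / days
= 409 / 90
= 4.544 deploys/day
(equivalently, 31.81 deploys/week)

4.544 deploys/day


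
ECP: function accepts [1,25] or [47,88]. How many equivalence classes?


Valid ranges: [1,25] and [47,88]
Class 1: x < 1 — invalid
Class 2: 1 ≤ x ≤ 25 — valid
Class 3: 25 < x < 47 — invalid (gap between ranges)
Class 4: 47 ≤ x ≤ 88 — valid
Class 5: x > 88 — invalid
Total equivalence classes: 5

5 equivalence classes


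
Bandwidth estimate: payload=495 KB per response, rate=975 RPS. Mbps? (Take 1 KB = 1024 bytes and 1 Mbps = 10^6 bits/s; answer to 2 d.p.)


Formula: Mbps = payload_bytes * RPS * 8 / 1e6
Payload per request = 495 KB = 495 * 1024 = 506880 bytes
Total bytes/sec = 506880 * 975 = 494208000
Total bits/sec = 494208000 * 8 = 3953664000
Mbps = 3953664000 / 1e6 = 3953.66

3953.66 Mbps


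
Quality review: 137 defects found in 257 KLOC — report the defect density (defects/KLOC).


Defect density = defects / KLOC
Defect density = 137 / 257
Defect density = 0.533 defects/KLOC

0.533 defects/KLOC


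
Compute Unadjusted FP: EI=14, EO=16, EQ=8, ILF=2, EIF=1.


UFP = EI*4 + EO*5 + EQ*4 + ILF*10 + EIF*7
UFP = 14*4 + 16*5 + 8*4 + 2*10 + 1*7
UFP = 56 + 80 + 32 + 20 + 7
UFP = 195

195


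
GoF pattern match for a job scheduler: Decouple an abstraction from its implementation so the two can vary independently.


This matches the Bridge pattern

Bridge


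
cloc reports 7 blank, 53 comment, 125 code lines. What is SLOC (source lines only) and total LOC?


Total LOC = blank + comment + code
Total LOC = 7 + 53 + 125 = 185
SLOC (source only) = code = 125

Total LOC: 185, SLOC: 125


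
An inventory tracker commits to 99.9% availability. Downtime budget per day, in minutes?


Formula: allowed downtime = period * (100 - SLA) / 100
Period (day) = 1440 minutes
Unavailability fraction = (100 - 99.9) / 100
Allowed downtime = 1440 * (100 - 99.9) / 100
Allowed downtime = 1.44 minutes

1.44 minutes


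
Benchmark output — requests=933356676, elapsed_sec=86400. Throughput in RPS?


Formula: throughput = requests / seconds
throughput = 933356676 / 86400
throughput = 10802.74 requests/second

10802.74 requests/second


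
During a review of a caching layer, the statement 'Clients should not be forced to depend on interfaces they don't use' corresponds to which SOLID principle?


This describes the Interface Segregation Principle (ISP)

Interface Segregation Principle (ISP)


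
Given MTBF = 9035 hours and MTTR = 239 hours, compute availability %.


Availability = MTBF / (MTBF + MTTR)
Availability = 9035 / (9035 + 239)
Availability = 9035 / 9274
Availability = 97.4229%

97.4229%


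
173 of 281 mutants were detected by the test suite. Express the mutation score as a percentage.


Mutation score = killed / total * 100
Mutation score = 173 / 281 * 100
Mutation score = 61.57%

61.57%


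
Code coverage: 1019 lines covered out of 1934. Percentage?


Coverage = covered / total * 100
Coverage = 1019 / 1934 * 100
Coverage = 52.69%

52.69%


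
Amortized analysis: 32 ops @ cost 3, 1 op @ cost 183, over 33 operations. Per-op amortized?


Formula: Amortized cost = Total cost / Operations
Total cost = (32 * 3) + (1 * 183)
Total cost = 96 + 183 = 279
Amortized = 279 / 33 = 8.4545

8.4545


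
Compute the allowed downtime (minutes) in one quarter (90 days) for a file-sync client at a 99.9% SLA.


Formula: allowed downtime = period * (100 - SLA) / 100
Period (quarter (90 days)) = 129600 minutes
Unavailability fraction = (100 - 99.9) / 100
Allowed downtime = 129600 * (100 - 99.9) / 100
Allowed downtime = 129.6 minutes

129.6 minutes


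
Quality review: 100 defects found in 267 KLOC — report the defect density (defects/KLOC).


Defect density = defects / KLOC
Defect density = 100 / 267
Defect density = 0.375 defects/KLOC

0.375 defects/KLOC


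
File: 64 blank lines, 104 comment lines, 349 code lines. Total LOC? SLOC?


Total LOC = blank + comment + code
Total LOC = 64 + 104 + 349 = 517
SLOC (source only) = code = 349

Total LOC: 517, SLOC: 349


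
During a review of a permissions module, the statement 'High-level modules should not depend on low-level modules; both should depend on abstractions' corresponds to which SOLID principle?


This describes the Dependency Inversion Principle (DIP)

Dependency Inversion Principle (DIP)


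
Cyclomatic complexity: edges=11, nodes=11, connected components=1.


Formula: V(G) = E - N + 2P
V(G) = 11 - 11 + 2*1
V(G) = 0 + 2
V(G) = 2

2


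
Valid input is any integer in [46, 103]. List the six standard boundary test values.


Range: [46, 103]
Boundaries: just below min, min, min+1, max-1, max, just above max
Values: [45, 46, 47, 102, 103, 104]

[45, 46, 47, 102, 103, 104]


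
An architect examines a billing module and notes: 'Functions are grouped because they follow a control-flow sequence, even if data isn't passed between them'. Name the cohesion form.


Reasoning: Grouped by order of execution within a routine, not by data flow
Type: Procedural cohesion

Procedural cohesion


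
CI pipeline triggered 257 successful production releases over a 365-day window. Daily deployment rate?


Formula: deployments per day = releases / days
= 257 / 365
= 0.704 deploys/day
(equivalently, 4.93 deploys/week)

0.704 deploys/day


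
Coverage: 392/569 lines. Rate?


Coverage = covered / total * 100
Coverage = 392 / 569 * 100
Coverage = 68.89%

68.89%


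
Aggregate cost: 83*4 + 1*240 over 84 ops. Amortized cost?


Formula: Amortized cost = Total cost / Operations
Total cost = (83 * 4) + (1 * 240)
Total cost = 332 + 240 = 572
Amortized = 572 / 84 = 6.8095

6.8095


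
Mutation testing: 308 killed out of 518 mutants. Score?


Mutation score = killed / total * 100
Mutation score = 308 / 518 * 100
Mutation score = 59.46%

59.46%


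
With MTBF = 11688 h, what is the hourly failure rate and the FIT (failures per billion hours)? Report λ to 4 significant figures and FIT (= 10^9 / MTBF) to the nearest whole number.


Formula: λ = 1 / MTBF; FIT = λ × 1e9 = 1e9 / MTBF
λ = 1 / 11688 ≈ 8.556e-05 failures/hour
FIT = 1e9 / 11688 ≈ 85558 failures per 1e9 hours (nearest whole number)

λ = 8.556e-05 /h, FIT = 85558


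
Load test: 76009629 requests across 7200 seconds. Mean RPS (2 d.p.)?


Formula: throughput = requests / seconds
throughput = 76009629 / 7200
throughput = 10556.89 requests/second

10556.89 requests/second


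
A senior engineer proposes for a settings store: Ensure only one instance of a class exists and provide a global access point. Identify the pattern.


This matches the Singleton pattern

Singleton


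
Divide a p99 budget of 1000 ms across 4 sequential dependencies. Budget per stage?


Formula: per_stage = total_budget / stages
per_stage = 1000 / 4
per_stage = 250.0 ms

250.0 ms


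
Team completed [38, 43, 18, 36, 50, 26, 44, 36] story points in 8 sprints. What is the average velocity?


Formula: Avg velocity = Total points / Number of sprints
Points: [38, 43, 18, 36, 50, 26, 44, 36]
Sum = 38 + 43 + 18 + 36 + 50 + 26 + 44 + 36 = 291
Avg velocity = 291 / 8 = 36.38 points/sprint

36.38 points/sprint


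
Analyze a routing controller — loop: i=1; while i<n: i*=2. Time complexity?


Reasoning: i doubles each step so iterations are log2(n)
Complexity: O(log n)

O(log n)


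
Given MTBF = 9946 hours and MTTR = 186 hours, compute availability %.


Availability = MTBF / (MTBF + MTTR)
Availability = 9946 / (9946 + 186)
Availability = 9946 / 10132
Availability = 98.1642%

98.1642%


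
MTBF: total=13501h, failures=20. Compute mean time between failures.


Formula: MTBF = Total operating time / Number of failures
MTBF = 13501 / 20
MTBF = 675.05 hours

675.05 hours


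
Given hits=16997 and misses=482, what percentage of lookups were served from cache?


Formula: hit rate = hits / (hits + misses) * 100
hit rate = 16997 / (16997 + 482) * 100
hit rate = 16997 / 17479 * 100
hit rate = 97.24%

97.24%


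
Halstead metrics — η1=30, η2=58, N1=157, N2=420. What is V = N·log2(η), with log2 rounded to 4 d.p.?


Formula: V = N * log2(η), where N = N1 + N2 and η = η1 + η2
η = 30 + 58 = 88
N = 157 + 420 = 577
log2(88) ≈ 6.4594
V = 577 * 6.4594 = 3727.07

3727.07


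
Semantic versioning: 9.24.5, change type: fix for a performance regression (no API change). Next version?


Current: 9.24.5
Change category: 'fix for a performance regression (no API change)' → patch bump
SemVer rule: patch bump → increment PATCH (MAJOR and MINOR unchanged)
New: 9.24.6

9.24.6


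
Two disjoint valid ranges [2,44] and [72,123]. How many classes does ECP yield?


Valid ranges: [2,44] and [72,123]
Class 1: x < 2 — invalid
Class 2: 2 ≤ x ≤ 44 — valid
Class 3: 44 < x < 72 — invalid (gap between ranges)
Class 4: 72 ≤ x ≤ 123 — valid
Class 5: x > 123 — invalid
Total equivalence classes: 5

5 equivalence classes


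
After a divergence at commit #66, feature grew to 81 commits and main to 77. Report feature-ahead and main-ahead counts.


Common ancestor: commit #66
feature commits after divergence: 81 - 66 = 15
main commits after divergence: 77 - 66 = 11
feature is 15 commits ahead of main
main is 11 commits ahead of feature

feature ahead: 15, main ahead: 11


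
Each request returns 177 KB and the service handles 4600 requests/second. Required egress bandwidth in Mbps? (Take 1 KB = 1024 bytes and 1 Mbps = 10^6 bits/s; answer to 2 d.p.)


Formula: Mbps = payload_bytes * RPS * 8 / 1e6
Payload per request = 177 KB = 177 * 1024 = 181248 bytes
Total bytes/sec = 181248 * 4600 = 833740800
Total bits/sec = 833740800 * 8 = 6669926400
Mbps = 6669926400 / 1e6 = 6669.93

6669.93 Mbps


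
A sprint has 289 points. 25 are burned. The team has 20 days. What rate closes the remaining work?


Formula: Required rate = Remaining points / Days left
Remaining = 289 - 25 = 264 points
Required rate = 264 / 20 = 13.2 points/day

13.2 points/day


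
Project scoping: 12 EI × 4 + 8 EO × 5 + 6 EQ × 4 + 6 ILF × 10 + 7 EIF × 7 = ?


UFP = EI*4 + EO*5 + EQ*4 + ILF*10 + EIF*7
UFP = 12*4 + 8*5 + 6*4 + 6*10 + 7*7
UFP = 48 + 40 + 24 + 60 + 49
UFP = 221

221


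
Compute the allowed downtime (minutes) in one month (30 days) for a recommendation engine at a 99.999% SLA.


Formula: allowed downtime = period * (100 - SLA) / 100
Period (month (30 days)) = 43200 minutes
Unavailability fraction = (100 - 99.999) / 100
Allowed downtime = 43200 * (100 - 99.999) / 100
Allowed downtime = 0.432 minutes

0.432 minutes


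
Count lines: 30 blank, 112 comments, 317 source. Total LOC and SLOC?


Total LOC = blank + comment + code
Total LOC = 30 + 112 + 317 = 459
SLOC (source only) = code = 317

Total LOC: 459, SLOC: 317


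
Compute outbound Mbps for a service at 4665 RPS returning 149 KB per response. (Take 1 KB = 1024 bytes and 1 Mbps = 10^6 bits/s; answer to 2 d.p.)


Formula: Mbps = payload_bytes * RPS * 8 / 1e6
Payload per request = 149 KB = 149 * 1024 = 152576 bytes
Total bytes/sec = 152576 * 4665 = 711767040
Total bits/sec = 711767040 * 8 = 5694136320
Mbps = 5694136320 / 1e6 = 5694.14

5694.14 Mbps


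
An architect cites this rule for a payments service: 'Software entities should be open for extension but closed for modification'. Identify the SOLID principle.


This describes the Open/Closed Principle (OCP)

Open/Closed Principle (OCP)


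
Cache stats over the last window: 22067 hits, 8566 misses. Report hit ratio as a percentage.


Formula: hit rate = hits / (hits + misses) * 100
hit rate = 22067 / (22067 + 8566) * 100
hit rate = 22067 / 30633 * 100
hit rate = 72.04%

72.04%


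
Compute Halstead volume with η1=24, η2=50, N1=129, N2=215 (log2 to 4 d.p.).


Formula: V = N * log2(η), where N = N1 + N2 and η = η1 + η2
η = 24 + 50 = 74
N = 129 + 215 = 344
log2(74) ≈ 6.2095
V = 344 * 6.2095 = 2136.07

2136.07


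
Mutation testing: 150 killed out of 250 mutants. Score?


Mutation score = killed / total * 100
Mutation score = 150 / 250 * 100
Mutation score = 60.0%

60.0%


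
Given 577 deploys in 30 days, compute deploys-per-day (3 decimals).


Formula: deployments per day = releases / days
= 577 / 30
= 19.233 deploys/day
(equivalently, 134.63 deploys/week)

19.233 deploys/day


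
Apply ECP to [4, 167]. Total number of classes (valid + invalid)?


Valid range: [4, 167]
Class 1: x < 4 — invalid
Class 2: 4 ≤ x ≤ 167 — valid
Class 3: x > 167 — invalid
Total equivalence classes: 3

3 equivalence classes


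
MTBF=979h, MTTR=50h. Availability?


Availability = MTBF / (MTBF + MTTR)
Availability = 979 / (979 + 50)
Availability = 979 / 1029
Availability = 95.1409%

95.1409%


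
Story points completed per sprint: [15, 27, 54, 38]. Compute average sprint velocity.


Formula: Avg velocity = Total points / Number of sprints
Points: [15, 27, 54, 38]
Sum = 15 + 27 + 54 + 38 = 134
Avg velocity = 134 / 4 = 33.5 points/sprint

33.5 points/sprint


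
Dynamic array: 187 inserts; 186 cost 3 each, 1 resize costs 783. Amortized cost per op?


Formula: Amortized cost = Total cost / Operations
Total cost = (186 * 3) + (1 * 783)
Total cost = 558 + 783 = 1341
Amortized = 1341 / 187 = 7.1711

7.1711


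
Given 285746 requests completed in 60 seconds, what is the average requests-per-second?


Formula: throughput = requests / seconds
throughput = 285746 / 60
throughput = 4762.43 requests/second

4762.43 requests/second


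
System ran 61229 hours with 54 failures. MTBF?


Formula: MTBF = Total operating time / Number of failures
MTBF = 61229 / 54
MTBF = 1133.87 hours

1133.87 hours


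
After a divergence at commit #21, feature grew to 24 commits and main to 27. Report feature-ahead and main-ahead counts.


Common ancestor: commit #21
feature commits after divergence: 24 - 21 = 3
main commits after divergence: 27 - 21 = 6
feature is 3 commits ahead of main
main is 6 commits ahead of feature

feature ahead: 3, main ahead: 6


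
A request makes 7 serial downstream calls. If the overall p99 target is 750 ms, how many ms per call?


Formula: per_stage = total_budget / stages
per_stage = 750 / 7
per_stage = 107.14 ms

107.14 ms


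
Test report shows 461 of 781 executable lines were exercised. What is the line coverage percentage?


Coverage = covered / total * 100
Coverage = 461 / 781 * 100
Coverage = 59.03%

59.03%


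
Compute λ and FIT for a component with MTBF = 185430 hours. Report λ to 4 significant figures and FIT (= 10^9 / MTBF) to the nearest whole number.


Formula: λ = 1 / MTBF; FIT = λ × 1e9 = 1e9 / MTBF
λ = 1 / 185430 ≈ 5.393e-06 failures/hour
FIT = 1e9 / 185430 ≈ 5393 failures per 1e9 hours (nearest whole number)

λ = 5.393e-06 /h, FIT = 5393


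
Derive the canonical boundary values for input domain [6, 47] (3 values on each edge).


Range: [6, 47]
Boundaries: just below min, min, min+1, max-1, max, just above max
Values: [5, 6, 7, 46, 47, 48]

[5, 6, 7, 46, 47, 48]


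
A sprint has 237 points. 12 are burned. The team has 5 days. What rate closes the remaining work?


Formula: Required rate = Remaining points / Days left
Remaining = 237 - 12 = 225 points
Required rate = 225 / 5 = 45.0 points/day

45.0 points/day


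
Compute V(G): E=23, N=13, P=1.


Formula: V(G) = E - N + 2P
V(G) = 23 - 13 + 2*1
V(G) = 10 + 2
V(G) = 12

12


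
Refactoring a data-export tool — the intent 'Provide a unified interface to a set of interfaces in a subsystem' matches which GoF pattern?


This matches the Facade pattern

Facade


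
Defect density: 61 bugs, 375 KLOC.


Defect density = defects / KLOC
Defect density = 61 / 375
Defect density = 0.163 defects/KLOC

0.163 defects/KLOC


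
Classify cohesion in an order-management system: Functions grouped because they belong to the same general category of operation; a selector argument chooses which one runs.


Reasoning: Grouped by category of activity, not by data or sequence
Type: Logical cohesion

Logical cohesion


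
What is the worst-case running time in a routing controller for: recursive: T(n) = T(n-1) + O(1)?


Reasoning: linear recursion with constant work per frame
Complexity: O(n)

O(n)


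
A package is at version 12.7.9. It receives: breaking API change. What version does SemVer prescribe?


Current: 12.7.9
Change category: 'breaking API change' → major bump
SemVer rule: major bump → increment MAJOR, reset MINOR and PATCH to 0
New: 13.0.0

13.0.0


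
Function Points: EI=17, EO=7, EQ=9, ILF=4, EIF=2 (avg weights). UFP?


UFP = EI*4 + EO*5 + EQ*4 + ILF*10 + EIF*7
UFP = 17*4 + 7*5 + 9*4 + 4*10 + 2*7
UFP = 68 + 35 + 36 + 40 + 14
UFP = 193

193


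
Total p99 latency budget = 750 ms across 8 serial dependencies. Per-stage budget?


Formula: per_stage = total_budget / stages
per_stage = 750 / 8
per_stage = 93.75 ms

93.75 ms


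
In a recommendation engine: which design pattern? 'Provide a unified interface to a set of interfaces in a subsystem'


This matches the Facade pattern

Facade


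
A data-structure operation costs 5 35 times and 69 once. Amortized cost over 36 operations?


Formula: Amortized cost = Total cost / Operations
Total cost = (35 * 5) + (1 * 69)
Total cost = 175 + 69 = 244
Amortized = 244 / 36 = 6.7778

6.7778


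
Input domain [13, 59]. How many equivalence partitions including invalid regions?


Valid range: [13, 59]
Class 1: x < 13 — invalid
Class 2: 13 ≤ x ≤ 59 — valid
Class 3: x > 59 — invalid
Total equivalence classes: 3

3 equivalence classes


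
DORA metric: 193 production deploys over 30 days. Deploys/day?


Formula: deployments per day = releases / days
= 193 / 30
= 6.433 deploys/day
(equivalently, 45.03 deploys/week)

6.433 deploys/day


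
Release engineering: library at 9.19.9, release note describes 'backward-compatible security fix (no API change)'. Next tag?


Current: 9.19.9
Change category: 'backward-compatible security fix (no API change)' → patch bump
SemVer rule: patch bump → increment PATCH (MAJOR and MINOR unchanged)
New: 9.19.10

9.19.10


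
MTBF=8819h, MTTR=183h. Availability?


Availability = MTBF / (MTBF + MTTR)
Availability = 8819 / (8819 + 183)
Availability = 8819 / 9002
Availability = 97.9671%

97.9671%


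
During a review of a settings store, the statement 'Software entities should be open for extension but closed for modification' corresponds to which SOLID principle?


This describes the Open/Closed Principle (OCP)

Open/Closed Principle (OCP)


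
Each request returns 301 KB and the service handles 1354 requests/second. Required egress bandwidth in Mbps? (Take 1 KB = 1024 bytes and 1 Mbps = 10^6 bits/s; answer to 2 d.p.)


Formula: Mbps = payload_bytes * RPS * 8 / 1e6
Payload per request = 301 KB = 301 * 1024 = 308224 bytes
Total bytes/sec = 308224 * 1354 = 417335296
Total bits/sec = 417335296 * 8 = 3338682368
Mbps = 3338682368 / 1e6 = 3338.68

3338.68 Mbps


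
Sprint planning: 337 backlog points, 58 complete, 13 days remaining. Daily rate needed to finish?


Formula: Required rate = Remaining points / Days left
Remaining = 337 - 58 = 279 points
Required rate = 279 / 13 = 21.46 points/day

21.46 points/day


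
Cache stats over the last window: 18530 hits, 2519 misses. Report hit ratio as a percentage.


Formula: hit rate = hits / (hits + misses) * 100
hit rate = 18530 / (18530 + 2519) * 100
hit rate = 18530 / 21049 * 100
hit rate = 88.03%

88.03%


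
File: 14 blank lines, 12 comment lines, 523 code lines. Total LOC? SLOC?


Total LOC = blank + comment + code
Total LOC = 14 + 12 + 523 = 549
SLOC (source only) = code = 523

Total LOC: 549, SLOC: 523


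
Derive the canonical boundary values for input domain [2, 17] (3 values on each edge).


Range: [2, 17]
Boundaries: just below min, min, min+1, max-1, max, just above max
Values: [1, 2, 3, 16, 17, 18]

[1, 2, 3, 16, 17, 18]


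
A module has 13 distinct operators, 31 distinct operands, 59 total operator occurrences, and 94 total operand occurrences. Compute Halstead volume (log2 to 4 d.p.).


Formula: V = N * log2(η), where N = N1 + N2 and η = η1 + η2
η = 13 + 31 = 44
N = 59 + 94 = 153
log2(44) ≈ 5.4594
V = 153 * 5.4594 = 835.29

835.29


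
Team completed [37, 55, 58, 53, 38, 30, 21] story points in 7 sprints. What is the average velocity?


Formula: Avg velocity = Total points / Number of sprints
Points: [37, 55, 58, 53, 38, 30, 21]
Sum = 37 + 55 + 58 + 53 + 38 + 30 + 21 = 292
Avg velocity = 292 / 7 = 41.71 points/sprint

41.71 points/sprint


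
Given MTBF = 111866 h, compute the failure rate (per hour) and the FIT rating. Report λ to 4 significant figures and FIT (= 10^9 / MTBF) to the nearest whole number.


Formula: λ = 1 / MTBF; FIT = λ × 1e9 = 1e9 / MTBF
λ = 1 / 111866 ≈ 8.939e-06 failures/hour
FIT = 1e9 / 111866 ≈ 8939 failures per 1e9 hours (nearest whole number)

λ = 8.939e-06 /h, FIT = 8939


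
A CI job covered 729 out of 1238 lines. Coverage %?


Coverage = covered / total * 100
Coverage = 729 / 1238 * 100
Coverage = 58.89%

58.89%


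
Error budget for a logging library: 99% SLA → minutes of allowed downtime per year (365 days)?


Formula: allowed downtime = period * (100 - SLA) / 100
Period (year (365 days)) = 525600 minutes
Unavailability fraction = (100 - 99.0) / 100
Allowed downtime = 525600 * (100 - 99.0) / 100
Allowed downtime = 5256.0 minutes

5256.0 minutes


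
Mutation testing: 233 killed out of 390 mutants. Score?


Mutation score = killed / total * 100
Mutation score = 233 / 390 * 100
Mutation score = 59.74%

59.74%


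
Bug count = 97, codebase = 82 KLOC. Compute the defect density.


Defect density = defects / KLOC
Defect density = 97 / 82
Defect density = 1.183 defects/KLOC

1.183 defects/KLOC


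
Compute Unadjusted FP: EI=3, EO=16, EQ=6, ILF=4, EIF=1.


UFP = EI*4 + EO*5 + EQ*4 + ILF*10 + EIF*7
UFP = 3*4 + 16*5 + 6*4 + 4*10 + 1*7
UFP = 12 + 80 + 24 + 40 + 7
UFP = 163

163


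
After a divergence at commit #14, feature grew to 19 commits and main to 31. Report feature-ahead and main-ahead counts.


Common ancestor: commit #14
feature commits after divergence: 19 - 14 = 5
main commits after divergence: 31 - 14 = 17
feature is 5 commits ahead of main
main is 17 commits ahead of feature

feature ahead: 5, main ahead: 17


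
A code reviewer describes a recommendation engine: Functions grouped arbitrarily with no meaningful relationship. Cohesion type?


Reasoning: Worst: random grouping
Type: Coincidental cohesion

Coincidental cohesion


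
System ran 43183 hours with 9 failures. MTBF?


Formula: MTBF = Total operating time / Number of failures
MTBF = 43183 / 9
MTBF = 4798.11 hours

4798.11 hours


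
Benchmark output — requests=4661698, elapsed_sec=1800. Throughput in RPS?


Formula: throughput = requests / seconds
throughput = 4661698 / 1800
throughput = 2589.83 requests/second

2589.83 requests/second


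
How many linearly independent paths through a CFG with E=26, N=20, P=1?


Formula: V(G) = E - N + 2P
V(G) = 26 - 20 + 2*1
V(G) = 6 + 2
V(G) = 8

8


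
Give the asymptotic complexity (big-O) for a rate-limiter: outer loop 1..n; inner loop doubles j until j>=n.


Reasoning: linear outer times logarithmic inner
Complexity: O(n log n)

O(n log n)


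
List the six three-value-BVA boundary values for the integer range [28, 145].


Range: [28, 145]
Boundaries: just below min, min, min+1, max-1, max, just above max
Values: [27, 28, 29, 144, 145, 146]

[27, 28, 29, 144, 145, 146]


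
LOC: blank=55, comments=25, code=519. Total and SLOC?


Total LOC = blank + comment + code
Total LOC = 55 + 25 + 519 = 599
SLOC (source only) = code = 519

Total LOC: 599, SLOC: 519


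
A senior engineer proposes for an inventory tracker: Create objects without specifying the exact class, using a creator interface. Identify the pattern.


This matches the Factory Method pattern

Factory Method


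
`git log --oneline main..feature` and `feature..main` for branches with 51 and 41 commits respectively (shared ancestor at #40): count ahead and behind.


Common ancestor: commit #40
feature commits after divergence: 51 - 40 = 11
main commits after divergence: 41 - 40 = 1
feature is 11 commits ahead of main
main is 1 commits ahead of feature

feature ahead: 11, main ahead: 1


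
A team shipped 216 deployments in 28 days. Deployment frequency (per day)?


Formula: deployments per day = releases / days
= 216 / 28
= 7.714 deploys/day
(equivalently, 54.0 deploys/week)

7.714 deploys/day


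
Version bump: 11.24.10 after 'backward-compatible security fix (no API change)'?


Current: 11.24.10
Change category: 'backward-compatible security fix (no API change)' → patch bump
SemVer rule: patch bump → increment PATCH (MAJOR and MINOR unchanged)
New: 11.24.11

11.24.11


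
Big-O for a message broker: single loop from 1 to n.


Reasoning: one pass through n items
Complexity: O(n)

O(n)


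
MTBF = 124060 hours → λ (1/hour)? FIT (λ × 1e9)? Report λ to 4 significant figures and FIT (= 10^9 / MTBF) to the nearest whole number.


Formula: λ = 1 / MTBF; FIT = λ × 1e9 = 1e9 / MTBF
λ = 1 / 124060 ≈ 8.061e-06 failures/hour
FIT = 1e9 / 124060 ≈ 8061 failures per 1e9 hours (nearest whole number)

λ = 8.061e-06 /h, FIT = 8061


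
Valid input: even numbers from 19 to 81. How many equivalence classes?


Constraint: even integers in [19, 81]
Class 1: x < 19 — out-of-range invalid
Class 2: x in [19,81] but odd — wrong type invalid
Class 3: x in [19,81] and even — valid
Class 4: x > 81 — out-of-range invalid
Total equivalence classes: 4

4 equivalence classes


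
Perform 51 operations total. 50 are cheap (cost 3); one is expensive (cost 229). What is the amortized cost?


Formula: Amortized cost = Total cost / Operations
Total cost = (50 * 3) + (1 * 229)
Total cost = 150 + 229 = 379
Amortized = 379 / 51 = 7.4314

7.4314


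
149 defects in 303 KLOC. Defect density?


Defect density = defects / KLOC
Defect density = 149 / 303
Defect density = 0.492 defects/KLOC

0.492 defects/KLOC


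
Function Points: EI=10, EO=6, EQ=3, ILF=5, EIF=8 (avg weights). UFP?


UFP = EI*4 + EO*5 + EQ*4 + ILF*10 + EIF*7
UFP = 10*4 + 6*5 + 3*4 + 5*10 + 8*7
UFP = 40 + 30 + 12 + 50 + 56
UFP = 188

188


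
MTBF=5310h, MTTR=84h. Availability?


Availability = MTBF / (MTBF + MTTR)
Availability = 5310 / (5310 + 84)
Availability = 5310 / 5394
Availability = 98.4427%

98.4427%


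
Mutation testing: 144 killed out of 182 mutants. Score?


Mutation score = killed / total * 100
Mutation score = 144 / 182 * 100
Mutation score = 79.12%

79.12%


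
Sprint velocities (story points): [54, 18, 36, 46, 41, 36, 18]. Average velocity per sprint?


Formula: Avg velocity = Total points / Number of sprints
Points: [54, 18, 36, 46, 41, 36, 18]
Sum = 54 + 18 + 36 + 46 + 41 + 36 + 18 = 249
Avg velocity = 249 / 7 = 35.57 points/sprint

35.57 points/sprint


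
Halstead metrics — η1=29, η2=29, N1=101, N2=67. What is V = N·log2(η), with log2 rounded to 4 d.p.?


Formula: V = N * log2(η), where N = N1 + N2 and η = η1 + η2
η = 29 + 29 = 58
N = 101 + 67 = 168
log2(58) ≈ 5.8580
V = 168 * 5.8580 = 984.14

984.14


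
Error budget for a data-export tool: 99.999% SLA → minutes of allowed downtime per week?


Formula: allowed downtime = period * (100 - SLA) / 100
Period (week) = 10080 minutes
Unavailability fraction = (100 - 99.999) / 100
Allowed downtime = 10080 * (100 - 99.999) / 100
Allowed downtime = 0.1008 minutes

0.1008 minutes


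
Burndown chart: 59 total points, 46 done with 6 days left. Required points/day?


Formula: Required rate = Remaining points / Days left
Remaining = 59 - 46 = 13 points
Required rate = 13 / 6 = 2.17 points/day

2.17 points/day


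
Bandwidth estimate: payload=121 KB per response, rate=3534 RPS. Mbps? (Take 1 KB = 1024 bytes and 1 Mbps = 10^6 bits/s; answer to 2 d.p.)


Formula: Mbps = payload_bytes * RPS * 8 / 1e6
Payload per request = 121 KB = 121 * 1024 = 123904 bytes
Total bytes/sec = 123904 * 3534 = 437876736
Total bits/sec = 437876736 * 8 = 3503013888
Mbps = 3503013888 / 1e6 = 3503.01

3503.01 Mbps


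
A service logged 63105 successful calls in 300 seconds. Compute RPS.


Formula: throughput = requests / seconds
throughput = 63105 / 300
throughput = 210.35 requests/second

210.35 requests/second


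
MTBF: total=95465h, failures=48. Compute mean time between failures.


Formula: MTBF = Total operating time / Number of failures
MTBF = 95465 / 48
MTBF = 1988.85 hours

1988.85 hours


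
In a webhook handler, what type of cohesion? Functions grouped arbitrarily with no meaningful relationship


Reasoning: Worst: random grouping
Type: Coincidental cohesion

Coincidental cohesion


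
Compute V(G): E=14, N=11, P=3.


Formula: V(G) = E - N + 2P
V(G) = 14 - 11 + 2*3
V(G) = 3 + 6
V(G) = 9

9


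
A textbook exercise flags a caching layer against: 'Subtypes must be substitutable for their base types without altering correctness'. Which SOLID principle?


This describes the Liskov Substitution Principle (LSP)

Liskov Substitution Principle (LSP)


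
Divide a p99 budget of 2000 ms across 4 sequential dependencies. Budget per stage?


Formula: per_stage = total_budget / stages
per_stage = 2000 / 4
per_stage = 500.0 ms

500.0 ms


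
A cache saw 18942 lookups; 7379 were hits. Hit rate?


Formula: hit rate = hits / (hits + misses) * 100
hit rate = 7379 / (7379 + 11563) * 100
hit rate = 7379 / 18942 * 100
hit rate = 38.96%

38.96%


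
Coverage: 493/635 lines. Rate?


Coverage = covered / total * 100
Coverage = 493 / 635 * 100
Coverage = 77.64%

77.64%


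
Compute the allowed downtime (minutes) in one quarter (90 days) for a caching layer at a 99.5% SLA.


Formula: allowed downtime = period * (100 - SLA) / 100
Period (quarter (90 days)) = 129600 minutes
Unavailability fraction = (100 - 99.5) / 100
Allowed downtime = 129600 * (100 - 99.5) / 100
Allowed downtime = 648.0 minutes

648.0 minutes


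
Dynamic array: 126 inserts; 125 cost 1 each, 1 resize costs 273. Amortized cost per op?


Formula: Amortized cost = Total cost / Operations
Total cost = (125 * 1) + (1 * 273)
Total cost = 125 + 273 = 398
Amortized = 398 / 126 = 3.1587

3.1587


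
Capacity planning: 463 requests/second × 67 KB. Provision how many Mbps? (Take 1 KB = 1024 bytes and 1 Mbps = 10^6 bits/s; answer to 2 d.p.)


Formula: Mbps = payload_bytes * RPS * 8 / 1e6
Payload per request = 67 KB = 67 * 1024 = 68608 bytes
Total bytes/sec = 68608 * 463 = 31765504
Total bits/sec = 31765504 * 8 = 254124032
Mbps = 254124032 / 1e6 = 254.12

254.12 Mbps


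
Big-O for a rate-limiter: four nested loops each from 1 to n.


Reasoning: four levels of nesting
Complexity: O(n^4)

O(n^4)


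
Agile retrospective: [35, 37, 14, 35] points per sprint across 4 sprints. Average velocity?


Formula: Avg velocity = Total points / Number of sprints
Points: [35, 37, 14, 35]
Sum = 35 + 37 + 14 + 35 = 121
Avg velocity = 121 / 4 = 30.25 points/sprint

30.25 points/sprint


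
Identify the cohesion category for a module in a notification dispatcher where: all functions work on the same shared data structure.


Reasoning: Functions share data
Type: Communicational cohesion

Communicational cohesion


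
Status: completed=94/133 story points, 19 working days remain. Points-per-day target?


Formula: Required rate = Remaining points / Days left
Remaining = 133 - 94 = 39 points
Required rate = 39 / 19 = 2.05 points/day

2.05 points/day


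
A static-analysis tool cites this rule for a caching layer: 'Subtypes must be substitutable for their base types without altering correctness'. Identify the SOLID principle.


This describes the Liskov Substitution Principle (LSP)

Liskov Substitution Principle (LSP)


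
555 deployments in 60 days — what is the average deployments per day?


Formula: deployments per day = releases / days
= 555 / 60
= 9.25 deploys/day
(equivalently, 64.75 deploys/week)

9.25 deploys/day


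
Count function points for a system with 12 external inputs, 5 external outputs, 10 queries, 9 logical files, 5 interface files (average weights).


UFP = EI*4 + EO*5 + EQ*4 + ILF*10 + EIF*7
UFP = 12*4 + 5*5 + 10*4 + 9*10 + 5*7
UFP = 48 + 25 + 40 + 90 + 35
UFP = 238

238


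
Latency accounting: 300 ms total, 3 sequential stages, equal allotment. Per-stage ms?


Formula: per_stage = total_budget / stages
per_stage = 300 / 3
per_stage = 100.0 ms

100.0 ms


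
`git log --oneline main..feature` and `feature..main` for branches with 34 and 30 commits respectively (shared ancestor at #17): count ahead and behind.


Common ancestor: commit #17
feature commits after divergence: 34 - 17 = 17
main commits after divergence: 30 - 17 = 13
feature is 17 commits ahead of main
main is 13 commits ahead of feature

feature ahead: 17, main ahead: 13
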